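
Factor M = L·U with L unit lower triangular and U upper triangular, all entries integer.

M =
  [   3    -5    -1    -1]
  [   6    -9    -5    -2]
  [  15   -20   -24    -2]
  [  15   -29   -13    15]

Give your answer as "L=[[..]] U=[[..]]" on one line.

  R1 -= 2·R0 → [0,1,-3,0]
  R2 -= 5·R0 → [0,5,-19,3]
  R3 -= 5·R0 → [0,-4,-8,20]
  R2 -= 5·R1 → [0,0,-4,3]
  R3 -= -4·R1 → [0,0,-20,20]
  R3 -= 5·R2 → [0,0,0,5]

L=[[1,0,0,0],[2,1,0,0],[5,5,1,0],[5,-4,5,1]] U=[[3,-5,-1,-1],[0,1,-3,0],[0,0,-4,3],[0,0,0,5]]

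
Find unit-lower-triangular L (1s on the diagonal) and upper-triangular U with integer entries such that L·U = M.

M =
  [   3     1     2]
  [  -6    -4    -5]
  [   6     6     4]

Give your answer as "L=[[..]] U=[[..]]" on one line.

L=[[1,0,0],[-2,1,0],[2,-2,1]] U=[[3,1,2],[0,-2,-1],[0,0,-2]]

  r1 -= -2·r0 → [0,-2,-1]
  r2 -= 2·r0 → [0,4,0]
  r2 -= -2·r1 → [0,0,-2]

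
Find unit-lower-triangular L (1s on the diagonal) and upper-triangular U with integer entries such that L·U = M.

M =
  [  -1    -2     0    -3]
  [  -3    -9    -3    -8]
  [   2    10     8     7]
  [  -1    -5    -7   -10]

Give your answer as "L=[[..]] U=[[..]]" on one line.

  R1 -= 3·R0 → [0,-3,-3,1]
  R2 -= -2·R0 → [0,6,8,1]
  R3 -= 1·R0 → [0,-3,-7,-7]
  R2 -= -2·R1 → [0,0,2,3]
  R3 -= 1·R1 → [0,0,-4,-8]
  R3 -= -2·R2 → [0,0,0,-2]

L=[[1,0,0,0],[3,1,0,0],[-2,-2,1,0],[1,1,-2,1]] U=[[-1,-2,0,-3],[0,-3,-3,1],[0,0,2,3],[0,0,0,-2]]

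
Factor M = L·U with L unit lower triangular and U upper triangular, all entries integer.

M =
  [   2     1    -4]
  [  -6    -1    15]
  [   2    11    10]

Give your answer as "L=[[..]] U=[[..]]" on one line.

  r1 -= -3·r0 → [0,2,3]
  r2 -= 1·r0 → [0,10,14]
  r2 -= 5·r1 → [0,0,-1]

L=[[1,0,0],[-3,1,0],[1,5,1]] U=[[2,1,-4],[0,2,3],[0,0,-1]]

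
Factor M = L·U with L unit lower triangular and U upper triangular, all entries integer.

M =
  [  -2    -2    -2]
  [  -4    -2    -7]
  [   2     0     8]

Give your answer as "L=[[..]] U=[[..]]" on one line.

L=[[1,0,0],[2,1,0],[-1,-1,1]] U=[[-2,-2,-2],[0,2,-3],[0,0,3]]

  row1 -= 2·row0 → [0,2,-3]
  row2 -= -1·row0 → [0,-2,6]
  row2 -= -1·row1 → [0,0,3]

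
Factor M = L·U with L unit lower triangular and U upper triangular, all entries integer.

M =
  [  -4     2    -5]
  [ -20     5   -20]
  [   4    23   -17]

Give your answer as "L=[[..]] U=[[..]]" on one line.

  R1 -= 5·R0 → [0,-5,5]
  R2 -= -1·R0 → [0,25,-22]
  R2 -= -5·R1 → [0,0,3]

L=[[1,0,0],[5,1,0],[-1,-5,1]] U=[[-4,2,-5],[0,-5,5],[0,0,3]]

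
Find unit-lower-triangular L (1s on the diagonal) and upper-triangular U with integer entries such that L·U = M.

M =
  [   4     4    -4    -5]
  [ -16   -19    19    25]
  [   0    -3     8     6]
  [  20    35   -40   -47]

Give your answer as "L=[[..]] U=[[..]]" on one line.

L=[[1,0,0,0],[-4,1,0,0],[0,1,1,0],[5,-5,-1,1]] U=[[4,4,-4,-5],[0,-3,3,5],[0,0,5,1],[0,0,0,4]]

  row1 -= -4·row0 → [0,-3,3,5]
  row2 -= 0·row0 → [0,-3,8,6]
  row3 -= 5·row0 → [0,15,-20,-22]
  row2 -= 1·row1 → [0,0,5,1]
  row3 -= -5·row1 → [0,0,-5,3]
  row3 -= -1·row2 → [0,0,0,4]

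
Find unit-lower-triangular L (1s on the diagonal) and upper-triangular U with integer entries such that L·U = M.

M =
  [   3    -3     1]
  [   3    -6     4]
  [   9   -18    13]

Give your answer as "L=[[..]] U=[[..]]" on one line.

L=[[1,0,0],[1,1,0],[3,3,1]] U=[[3,-3,1],[0,-3,3],[0,0,1]]

  row1 -= 1·row0 → [0,-3,3]
  row2 -= 3·row0 → [0,-9,10]
  row2 -= 3·row1 → [0,0,1]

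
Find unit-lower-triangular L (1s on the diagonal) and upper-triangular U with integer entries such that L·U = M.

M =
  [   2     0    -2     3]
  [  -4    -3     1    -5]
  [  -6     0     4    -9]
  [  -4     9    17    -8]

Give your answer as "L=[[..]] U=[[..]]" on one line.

L=[[1,0,0,0],[-2,1,0,0],[-3,0,1,0],[-2,-3,-2,1]] U=[[2,0,-2,3],[0,-3,-3,1],[0,0,-2,0],[0,0,0,1]]

  r1 -= -2·r0 → [0,-3,-3,1]
  r2 -= -3·r0 → [0,0,-2,0]
  r3 -= -2·r0 → [0,9,13,-2]
  r2 -= 0·r1 → [0,0,-2,0]
  r3 -= -3·r1 → [0,0,4,1]
  r3 -= -2·r2 → [0,0,0,1]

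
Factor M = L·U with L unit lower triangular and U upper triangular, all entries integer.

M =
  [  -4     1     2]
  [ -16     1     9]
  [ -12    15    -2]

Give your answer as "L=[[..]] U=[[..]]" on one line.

  row1 -= 4·row0 → [0,-3,1]
  row2 -= 3·row0 → [0,12,-8]
  row2 -= -4·row1 → [0,0,-4]

L=[[1,0,0],[4,1,0],[3,-4,1]] U=[[-4,1,2],[0,-3,1],[0,0,-4]]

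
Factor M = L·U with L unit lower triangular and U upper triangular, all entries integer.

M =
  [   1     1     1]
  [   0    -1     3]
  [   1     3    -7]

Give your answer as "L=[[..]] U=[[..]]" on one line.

L=[[1,0,0],[0,1,0],[1,-2,1]] U=[[1,1,1],[0,-1,3],[0,0,-2]]

  r1 -= 0·r0 → [0,-1,3]
  r2 -= 1·r0 → [0,2,-8]
  r2 -= -2·r1 → [0,0,-2]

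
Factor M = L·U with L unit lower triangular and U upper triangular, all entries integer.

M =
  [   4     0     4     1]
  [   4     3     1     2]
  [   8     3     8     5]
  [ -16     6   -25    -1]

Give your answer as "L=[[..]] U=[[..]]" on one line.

L=[[1,0,0,0],[1,1,0,0],[2,1,1,0],[-4,2,-1,1]] U=[[4,0,4,1],[0,3,-3,1],[0,0,3,2],[0,0,0,3]]

  R1 -= 1·R0 → [0,3,-3,1]
  R2 -= 2·R0 → [0,3,0,3]
  R3 -= -4·R0 → [0,6,-9,3]
  R2 -= 1·R1 → [0,0,3,2]
  R3 -= 2·R1 → [0,0,-3,1]
  R3 -= -1·R2 → [0,0,0,3]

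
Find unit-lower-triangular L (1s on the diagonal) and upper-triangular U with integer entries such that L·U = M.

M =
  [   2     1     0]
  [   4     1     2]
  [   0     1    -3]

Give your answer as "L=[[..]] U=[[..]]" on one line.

L=[[1,0,0],[2,1,0],[0,-1,1]] U=[[2,1,0],[0,-1,2],[0,0,-1]]

  R1 -= 2·R0 → [0,-1,2]
  R2 -= 0·R0 → [0,1,-3]
  R2 -= -1·R1 → [0,0,-1]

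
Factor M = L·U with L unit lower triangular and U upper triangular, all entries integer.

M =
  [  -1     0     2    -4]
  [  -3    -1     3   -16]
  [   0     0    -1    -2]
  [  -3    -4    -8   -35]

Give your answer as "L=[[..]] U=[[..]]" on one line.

L=[[1,0,0,0],[3,1,0,0],[0,0,1,0],[3,4,2,1]] U=[[-1,0,2,-4],[0,-1,-3,-4],[0,0,-1,-2],[0,0,0,-3]]

  r1 -= 3·r0 → [0,-1,-3,-4]
  r2 -= 0·r0 → [0,0,-1,-2]
  r3 -= 3·r0 → [0,-4,-14,-23]
  r2 -= 0·r1 → [0,0,-1,-2]
  r3 -= 4·r1 → [0,0,-2,-7]
  r3 -= 2·r2 → [0,0,0,-3]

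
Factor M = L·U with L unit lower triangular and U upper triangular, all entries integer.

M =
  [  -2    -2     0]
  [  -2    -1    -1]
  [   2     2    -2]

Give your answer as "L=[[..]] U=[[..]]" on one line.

  R1 -= 1·R0 → [0,1,-1]
  R2 -= -1·R0 → [0,0,-2]
  R2 -= 0·R1 → [0,0,-2]

L=[[1,0,0],[1,1,0],[-1,0,1]] U=[[-2,-2,0],[0,1,-1],[0,0,-2]]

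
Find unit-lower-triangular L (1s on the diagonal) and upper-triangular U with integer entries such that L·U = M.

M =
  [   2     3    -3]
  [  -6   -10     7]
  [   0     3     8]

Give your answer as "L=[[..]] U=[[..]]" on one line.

L=[[1,0,0],[-3,1,0],[0,-3,1]] U=[[2,3,-3],[0,-1,-2],[0,0,2]]

  r1 -= -3·r0 → [0,-1,-2]
  r2 -= 0·r0 → [0,3,8]
  r2 -= -3·r1 → [0,0,2]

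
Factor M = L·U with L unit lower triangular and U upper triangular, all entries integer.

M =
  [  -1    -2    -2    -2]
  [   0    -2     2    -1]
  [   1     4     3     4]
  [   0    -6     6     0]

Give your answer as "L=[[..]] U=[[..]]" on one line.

L=[[1,0,0,0],[0,1,0,0],[-1,-1,1,0],[0,3,0,1]] U=[[-1,-2,-2,-2],[0,-2,2,-1],[0,0,3,1],[0,0,0,3]]

  R1 -= 0·R0 → [0,-2,2,-1]
  R2 -= -1·R0 → [0,2,1,2]
  R3 -= 0·R0 → [0,-6,6,0]
  R2 -= -1·R1 → [0,0,3,1]
  R3 -= 3·R1 → [0,0,0,3]
  R3 -= 0·R2 → [0,0,0,3]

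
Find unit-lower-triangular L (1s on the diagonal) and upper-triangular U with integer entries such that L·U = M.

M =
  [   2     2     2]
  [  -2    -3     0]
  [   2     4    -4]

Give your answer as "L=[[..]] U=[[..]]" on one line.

L=[[1,0,0],[-1,1,0],[1,-2,1]] U=[[2,2,2],[0,-1,2],[0,0,-2]]

  r1 -= -1·r0 → [0,-1,2]
  r2 -= 1·r0 → [0,2,-6]
  r2 -= -2·r1 → [0,0,-2]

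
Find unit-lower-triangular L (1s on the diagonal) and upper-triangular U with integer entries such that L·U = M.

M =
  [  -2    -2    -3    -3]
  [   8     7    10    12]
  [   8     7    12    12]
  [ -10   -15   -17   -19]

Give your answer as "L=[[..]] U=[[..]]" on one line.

L=[[1,0,0,0],[-4,1,0,0],[-4,1,1,0],[5,5,4,1]] U=[[-2,-2,-3,-3],[0,-1,-2,0],[0,0,2,0],[0,0,0,-4]]

  r1 -= -4·r0 → [0,-1,-2,0]
  r2 -= -4·r0 → [0,-1,0,0]
  r3 -= 5·r0 → [0,-5,-2,-4]
  r2 -= 1·r1 → [0,0,2,0]
  r3 -= 5·r1 → [0,0,8,-4]
  r3 -= 4·r2 → [0,0,0,-4]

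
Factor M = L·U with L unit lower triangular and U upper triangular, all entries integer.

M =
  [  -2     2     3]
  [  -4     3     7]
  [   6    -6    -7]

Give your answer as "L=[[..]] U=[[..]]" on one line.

L=[[1,0,0],[2,1,0],[-3,0,1]] U=[[-2,2,3],[0,-1,1],[0,0,2]]

  r1 -= 2·r0 → [0,-1,1]
  r2 -= -3·r0 → [0,0,2]
  r2 -= 0·r1 → [0,0,2]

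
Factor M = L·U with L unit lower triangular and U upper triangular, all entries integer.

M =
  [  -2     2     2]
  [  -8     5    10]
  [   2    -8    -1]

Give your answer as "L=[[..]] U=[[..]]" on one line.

  r1 -= 4·r0 → [0,-3,2]
  r2 -= -1·r0 → [0,-6,1]
  r2 -= 2·r1 → [0,0,-3]

L=[[1,0,0],[4,1,0],[-1,2,1]] U=[[-2,2,2],[0,-3,2],[0,0,-3]]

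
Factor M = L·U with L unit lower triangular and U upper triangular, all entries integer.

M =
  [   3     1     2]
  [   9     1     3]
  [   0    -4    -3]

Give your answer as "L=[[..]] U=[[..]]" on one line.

  row1 -= 3·row0 → [0,-2,-3]
  row2 -= 0·row0 → [0,-4,-3]
  row2 -= 2·row1 → [0,0,3]

L=[[1,0,0],[3,1,0],[0,2,1]] U=[[3,1,2],[0,-2,-3],[0,0,3]]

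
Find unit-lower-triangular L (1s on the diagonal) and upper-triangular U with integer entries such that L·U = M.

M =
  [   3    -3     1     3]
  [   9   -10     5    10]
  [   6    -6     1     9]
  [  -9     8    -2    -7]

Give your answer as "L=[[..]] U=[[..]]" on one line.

L=[[1,0,0,0],[3,1,0,0],[2,0,1,0],[-3,1,1,1]] U=[[3,-3,1,3],[0,-1,2,1],[0,0,-1,3],[0,0,0,-2]]

  r1 -= 3·r0 → [0,-1,2,1]
  r2 -= 2·r0 → [0,0,-1,3]
  r3 -= -3·r0 → [0,-1,1,2]
  r2 -= 0·r1 → [0,0,-1,3]
  r3 -= 1·r1 → [0,0,-1,1]
  r3 -= 1·r2 → [0,0,0,-2]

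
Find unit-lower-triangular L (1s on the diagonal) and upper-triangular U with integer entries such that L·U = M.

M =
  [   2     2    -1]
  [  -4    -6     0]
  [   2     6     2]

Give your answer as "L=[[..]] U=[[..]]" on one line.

L=[[1,0,0],[-2,1,0],[1,-2,1]] U=[[2,2,-1],[0,-2,-2],[0,0,-1]]

  row1 -= -2·row0 → [0,-2,-2]
  row2 -= 1·row0 → [0,4,3]
  row2 -= -2·row1 → [0,0,-1]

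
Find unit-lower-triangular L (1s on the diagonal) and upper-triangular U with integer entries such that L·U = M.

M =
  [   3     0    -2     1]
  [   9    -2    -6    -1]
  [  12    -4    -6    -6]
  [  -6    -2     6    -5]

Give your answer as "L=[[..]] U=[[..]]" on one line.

  R1 -= 3·R0 → [0,-2,0,-4]
  R2 -= 4·R0 → [0,-4,2,-10]
  R3 -= -2·R0 → [0,-2,2,-3]
  R2 -= 2·R1 → [0,0,2,-2]
  R3 -= 1·R1 → [0,0,2,1]
  R3 -= 1·R2 → [0,0,0,3]

L=[[1,0,0,0],[3,1,0,0],[4,2,1,0],[-2,1,1,1]] U=[[3,0,-2,1],[0,-2,0,-4],[0,0,2,-2],[0,0,0,3]]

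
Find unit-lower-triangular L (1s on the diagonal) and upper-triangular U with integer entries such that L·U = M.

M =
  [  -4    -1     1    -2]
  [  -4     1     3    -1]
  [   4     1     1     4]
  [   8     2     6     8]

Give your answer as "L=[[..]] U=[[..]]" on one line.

  r1 -= 1·r0 → [0,2,2,1]
  r2 -= -1·r0 → [0,0,2,2]
  r3 -= -2·r0 → [0,0,8,4]
  r2 -= 0·r1 → [0,0,2,2]
  r3 -= 0·r1 → [0,0,8,4]
  r3 -= 4·r2 → [0,0,0,-4]

L=[[1,0,0,0],[1,1,0,0],[-1,0,1,0],[-2,0,4,1]] U=[[-4,-1,1,-2],[0,2,2,1],[0,0,2,2],[0,0,0,-4]]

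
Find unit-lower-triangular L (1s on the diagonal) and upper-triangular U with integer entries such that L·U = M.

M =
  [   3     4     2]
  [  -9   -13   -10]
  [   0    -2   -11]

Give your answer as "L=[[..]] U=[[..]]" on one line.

L=[[1,0,0],[-3,1,0],[0,2,1]] U=[[3,4,2],[0,-1,-4],[0,0,-3]]

  R1 -= -3·R0 → [0,-1,-4]
  R2 -= 0·R0 → [0,-2,-11]
  R2 -= 2·R1 → [0,0,-3]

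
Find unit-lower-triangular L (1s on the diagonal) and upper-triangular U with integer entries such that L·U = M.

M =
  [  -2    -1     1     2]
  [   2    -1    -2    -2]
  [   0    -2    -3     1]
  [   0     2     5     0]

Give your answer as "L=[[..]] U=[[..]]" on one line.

  row1 -= -1·row0 → [0,-2,-1,0]
  row2 -= 0·row0 → [0,-2,-3,1]
  row3 -= 0·row0 → [0,2,5,0]
  row2 -= 1·row1 → [0,0,-2,1]
  row3 -= -1·row1 → [0,0,4,0]
  row3 -= -2·row2 → [0,0,0,2]

L=[[1,0,0,0],[-1,1,0,0],[0,1,1,0],[0,-1,-2,1]] U=[[-2,-1,1,2],[0,-2,-1,0],[0,0,-2,1],[0,0,0,2]]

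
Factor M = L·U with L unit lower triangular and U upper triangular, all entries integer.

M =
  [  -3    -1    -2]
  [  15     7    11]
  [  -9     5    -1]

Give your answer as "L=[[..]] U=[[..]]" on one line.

L=[[1,0,0],[-5,1,0],[3,4,1]] U=[[-3,-1,-2],[0,2,1],[0,0,1]]

  row1 -= -5·row0 → [0,2,1]
  row2 -= 3·row0 → [0,8,5]
  row2 -= 4·row1 → [0,0,1]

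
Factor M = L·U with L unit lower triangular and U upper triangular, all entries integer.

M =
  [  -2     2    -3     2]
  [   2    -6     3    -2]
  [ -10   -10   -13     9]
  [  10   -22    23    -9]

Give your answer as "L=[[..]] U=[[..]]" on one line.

  R1 -= -1·R0 → [0,-4,0,0]
  R2 -= 5·R0 → [0,-20,2,-1]
  R3 -= -5·R0 → [0,-12,8,1]
  R2 -= 5·R1 → [0,0,2,-1]
  R3 -= 3·R1 → [0,0,8,1]
  R3 -= 4·R2 → [0,0,0,5]

L=[[1,0,0,0],[-1,1,0,0],[5,5,1,0],[-5,3,4,1]] U=[[-2,2,-3,2],[0,-4,0,0],[0,0,2,-1],[0,0,0,5]]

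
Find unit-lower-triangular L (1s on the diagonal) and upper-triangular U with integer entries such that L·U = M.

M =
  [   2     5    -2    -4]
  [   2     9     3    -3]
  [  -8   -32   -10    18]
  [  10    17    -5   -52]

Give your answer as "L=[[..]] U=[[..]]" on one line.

  R1 -= 1·R0 → [0,4,5,1]
  R2 -= -4·R0 → [0,-12,-18,2]
  R3 -= 5·R0 → [0,-8,5,-32]
  R2 -= -3·R1 → [0,0,-3,5]
  R3 -= -2·R1 → [0,0,15,-30]
  R3 -= -5·R2 → [0,0,0,-5]

L=[[1,0,0,0],[1,1,0,0],[-4,-3,1,0],[5,-2,-5,1]] U=[[2,5,-2,-4],[0,4,5,1],[0,0,-3,5],[0,0,0,-5]]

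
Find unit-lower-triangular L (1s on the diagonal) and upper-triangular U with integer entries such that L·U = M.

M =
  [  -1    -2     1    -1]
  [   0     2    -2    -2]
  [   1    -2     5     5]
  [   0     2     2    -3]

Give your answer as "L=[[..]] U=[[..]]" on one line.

L=[[1,0,0,0],[0,1,0,0],[-1,-2,1,0],[0,1,2,1]] U=[[-1,-2,1,-1],[0,2,-2,-2],[0,0,2,0],[0,0,0,-1]]

  R1 -= 0·R0 → [0,2,-2,-2]
  R2 -= -1·R0 → [0,-4,6,4]
  R3 -= 0·R0 → [0,2,2,-3]
  R2 -= -2·R1 → [0,0,2,0]
  R3 -= 1·R1 → [0,0,4,-1]
  R3 -= 2·R2 → [0,0,0,-1]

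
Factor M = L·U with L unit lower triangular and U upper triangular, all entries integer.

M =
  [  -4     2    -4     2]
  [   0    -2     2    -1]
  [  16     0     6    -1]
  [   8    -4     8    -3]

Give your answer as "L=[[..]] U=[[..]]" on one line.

L=[[1,0,0,0],[0,1,0,0],[-4,-4,1,0],[-2,0,0,1]] U=[[-4,2,-4,2],[0,-2,2,-1],[0,0,-2,3],[0,0,0,1]]

  r1 -= 0·r0 → [0,-2,2,-1]
  r2 -= -4·r0 → [0,8,-10,7]
  r3 -= -2·r0 → [0,0,0,1]
  r2 -= -4·r1 → [0,0,-2,3]
  r3 -= 0·r1 → [0,0,0,1]
  r3 -= 0·r2 → [0,0,0,1]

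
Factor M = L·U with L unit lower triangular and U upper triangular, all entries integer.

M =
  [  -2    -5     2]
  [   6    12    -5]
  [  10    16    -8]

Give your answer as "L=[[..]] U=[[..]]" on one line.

  R1 -= -3·R0 → [0,-3,1]
  R2 -= -5·R0 → [0,-9,2]
  R2 -= 3·R1 → [0,0,-1]

L=[[1,0,0],[-3,1,0],[-5,3,1]] U=[[-2,-5,2],[0,-3,1],[0,0,-1]]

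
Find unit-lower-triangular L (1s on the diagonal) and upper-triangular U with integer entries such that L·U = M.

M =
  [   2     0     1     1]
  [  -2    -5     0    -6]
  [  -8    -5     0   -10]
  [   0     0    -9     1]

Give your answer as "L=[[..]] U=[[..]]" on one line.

  R1 -= -1·R0 → [0,-5,1,-5]
  R2 -= -4·R0 → [0,-5,4,-6]
  R3 -= 0·R0 → [0,0,-9,1]
  R2 -= 1·R1 → [0,0,3,-1]
  R3 -= 0·R1 → [0,0,-9,1]
  R3 -= -3·R2 → [0,0,0,-2]

L=[[1,0,0,0],[-1,1,0,0],[-4,1,1,0],[0,0,-3,1]] U=[[2,0,1,1],[0,-5,1,-5],[0,0,3,-1],[0,0,0,-2]]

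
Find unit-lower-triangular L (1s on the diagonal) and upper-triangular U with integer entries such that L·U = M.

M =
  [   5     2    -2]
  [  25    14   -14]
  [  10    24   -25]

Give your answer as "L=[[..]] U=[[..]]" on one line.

  row1 -= 5·row0 → [0,4,-4]
  row2 -= 2·row0 → [0,20,-21]
  row2 -= 5·row1 → [0,0,-1]

L=[[1,0,0],[5,1,0],[2,5,1]] U=[[5,2,-2],[0,4,-4],[0,0,-1]]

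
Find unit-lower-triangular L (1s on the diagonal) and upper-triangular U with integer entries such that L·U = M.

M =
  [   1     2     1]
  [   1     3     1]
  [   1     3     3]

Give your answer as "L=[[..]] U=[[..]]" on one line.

L=[[1,0,0],[1,1,0],[1,1,1]] U=[[1,2,1],[0,1,0],[0,0,2]]

  row1 -= 1·row0 → [0,1,0]
  row2 -= 1·row0 → [0,1,2]
  row2 -= 1·row1 → [0,0,2]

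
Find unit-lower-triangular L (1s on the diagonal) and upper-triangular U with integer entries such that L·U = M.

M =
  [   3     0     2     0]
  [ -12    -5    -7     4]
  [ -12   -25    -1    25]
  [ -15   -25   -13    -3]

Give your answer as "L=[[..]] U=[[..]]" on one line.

L=[[1,0,0,0],[-4,1,0,0],[-4,5,1,0],[-5,5,-4,1]] U=[[3,0,2,0],[0,-5,1,4],[0,0,2,5],[0,0,0,-3]]

  row1 -= -4·row0 → [0,-5,1,4]
  row2 -= -4·row0 → [0,-25,7,25]
  row3 -= -5·row0 → [0,-25,-3,-3]
  row2 -= 5·row1 → [0,0,2,5]
  row3 -= 5·row1 → [0,0,-8,-23]
  row3 -= -4·row2 → [0,0,0,-3]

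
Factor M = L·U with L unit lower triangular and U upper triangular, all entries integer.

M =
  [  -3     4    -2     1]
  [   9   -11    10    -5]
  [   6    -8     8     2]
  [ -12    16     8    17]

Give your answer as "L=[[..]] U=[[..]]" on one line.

L=[[1,0,0,0],[-3,1,0,0],[-2,0,1,0],[4,0,4,1]] U=[[-3,4,-2,1],[0,1,4,-2],[0,0,4,4],[0,0,0,-3]]

  row1 -= -3·row0 → [0,1,4,-2]
  row2 -= -2·row0 → [0,0,4,4]
  row3 -= 4·row0 → [0,0,16,13]
  row2 -= 0·row1 → [0,0,4,4]
  row3 -= 0·row1 → [0,0,16,13]
  row3 -= 4·row2 → [0,0,0,-3]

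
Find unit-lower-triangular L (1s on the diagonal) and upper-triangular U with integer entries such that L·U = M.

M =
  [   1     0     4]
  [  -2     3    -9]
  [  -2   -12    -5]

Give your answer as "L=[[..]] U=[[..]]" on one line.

  row1 -= -2·row0 → [0,3,-1]
  row2 -= -2·row0 → [0,-12,3]
  row2 -= -4·row1 → [0,0,-1]

L=[[1,0,0],[-2,1,0],[-2,-4,1]] U=[[1,0,4],[0,3,-1],[0,0,-1]]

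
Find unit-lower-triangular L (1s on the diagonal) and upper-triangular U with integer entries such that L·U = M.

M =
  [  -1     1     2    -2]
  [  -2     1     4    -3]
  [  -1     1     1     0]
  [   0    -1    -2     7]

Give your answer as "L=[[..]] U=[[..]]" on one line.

  R1 -= 2·R0 → [0,-1,0,1]
  R2 -= 1·R0 → [0,0,-1,2]
  R3 -= 0·R0 → [0,-1,-2,7]
  R2 -= 0·R1 → [0,0,-1,2]
  R3 -= 1·R1 → [0,0,-2,6]
  R3 -= 2·R2 → [0,0,0,2]

L=[[1,0,0,0],[2,1,0,0],[1,0,1,0],[0,1,2,1]] U=[[-1,1,2,-2],[0,-1,0,1],[0,0,-1,2],[0,0,0,2]]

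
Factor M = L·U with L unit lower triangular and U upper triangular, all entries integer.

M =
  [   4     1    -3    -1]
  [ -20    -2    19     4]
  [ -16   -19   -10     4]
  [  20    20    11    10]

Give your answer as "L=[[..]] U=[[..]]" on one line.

  R1 -= -5·R0 → [0,3,4,-1]
  R2 -= -4·R0 → [0,-15,-22,0]
  R3 -= 5·R0 → [0,15,26,15]
  R2 -= -5·R1 → [0,0,-2,-5]
  R3 -= 5·R1 → [0,0,6,20]
  R3 -= -3·R2 → [0,0,0,5]

L=[[1,0,0,0],[-5,1,0,0],[-4,-5,1,0],[5,5,-3,1]] U=[[4,1,-3,-1],[0,3,4,-1],[0,0,-2,-5],[0,0,0,5]]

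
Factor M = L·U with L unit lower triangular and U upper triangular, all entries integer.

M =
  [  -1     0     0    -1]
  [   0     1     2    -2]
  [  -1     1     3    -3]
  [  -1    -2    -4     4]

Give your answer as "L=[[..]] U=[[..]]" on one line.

L=[[1,0,0,0],[0,1,0,0],[1,1,1,0],[1,-2,0,1]] U=[[-1,0,0,-1],[0,1,2,-2],[0,0,1,0],[0,0,0,1]]

  r1 -= 0·r0 → [0,1,2,-2]
  r2 -= 1·r0 → [0,1,3,-2]
  r3 -= 1·r0 → [0,-2,-4,5]
  r2 -= 1·r1 → [0,0,1,0]
  r3 -= -2·r1 → [0,0,0,1]
  r3 -= 0·r2 → [0,0,0,1]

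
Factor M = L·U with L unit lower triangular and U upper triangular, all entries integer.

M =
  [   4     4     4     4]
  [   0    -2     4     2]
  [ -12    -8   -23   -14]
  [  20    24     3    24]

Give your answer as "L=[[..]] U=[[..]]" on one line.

  row1 -= 0·row0 → [0,-2,4,2]
  row2 -= -3·row0 → [0,4,-11,-2]
  row3 -= 5·row0 → [0,4,-17,4]
  row2 -= -2·row1 → [0,0,-3,2]
  row3 -= -2·row1 → [0,0,-9,8]
  row3 -= 3·row2 → [0,0,0,2]

L=[[1,0,0,0],[0,1,0,0],[-3,-2,1,0],[5,-2,3,1]] U=[[4,4,4,4],[0,-2,4,2],[0,0,-3,2],[0,0,0,2]]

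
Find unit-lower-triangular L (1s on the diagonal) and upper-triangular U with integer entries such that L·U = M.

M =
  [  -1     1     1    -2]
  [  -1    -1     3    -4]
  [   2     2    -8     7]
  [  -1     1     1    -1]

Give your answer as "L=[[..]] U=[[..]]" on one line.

L=[[1,0,0,0],[1,1,0,0],[-2,-2,1,0],[1,0,0,1]] U=[[-1,1,1,-2],[0,-2,2,-2],[0,0,-2,-1],[0,0,0,1]]

  r1 -= 1·r0 → [0,-2,2,-2]
  r2 -= -2·r0 → [0,4,-6,3]
  r3 -= 1·r0 → [0,0,0,1]
  r2 -= -2·r1 → [0,0,-2,-1]
  r3 -= 0·r1 → [0,0,0,1]
  r3 -= 0·r2 → [0,0,0,1]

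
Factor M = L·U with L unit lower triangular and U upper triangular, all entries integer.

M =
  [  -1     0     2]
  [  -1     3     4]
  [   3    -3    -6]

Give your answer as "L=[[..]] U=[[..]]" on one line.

L=[[1,0,0],[1,1,0],[-3,-1,1]] U=[[-1,0,2],[0,3,2],[0,0,2]]

  row1 -= 1·row0 → [0,3,2]
  row2 -= -3·row0 → [0,-3,0]
  row2 -= -1·row1 → [0,0,2]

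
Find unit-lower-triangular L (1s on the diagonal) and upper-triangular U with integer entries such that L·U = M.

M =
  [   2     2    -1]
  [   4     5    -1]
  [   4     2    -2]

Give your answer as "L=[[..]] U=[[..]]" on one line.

L=[[1,0,0],[2,1,0],[2,-2,1]] U=[[2,2,-1],[0,1,1],[0,0,2]]

  row1 -= 2·row0 → [0,1,1]
  row2 -= 2·row0 → [0,-2,0]
  row2 -= -2·row1 → [0,0,2]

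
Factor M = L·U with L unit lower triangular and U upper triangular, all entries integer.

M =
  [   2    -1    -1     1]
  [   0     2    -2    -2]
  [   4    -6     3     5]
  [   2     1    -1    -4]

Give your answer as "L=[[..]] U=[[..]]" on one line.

L=[[1,0,0,0],[0,1,0,0],[2,-2,1,0],[1,1,2,1]] U=[[2,-1,-1,1],[0,2,-2,-2],[0,0,1,-1],[0,0,0,-1]]

  r1 -= 0·r0 → [0,2,-2,-2]
  r2 -= 2·r0 → [0,-4,5,3]
  r3 -= 1·r0 → [0,2,0,-5]
  r2 -= -2·r1 → [0,0,1,-1]
  r3 -= 1·r1 → [0,0,2,-3]
  r3 -= 2·r2 → [0,0,0,-1]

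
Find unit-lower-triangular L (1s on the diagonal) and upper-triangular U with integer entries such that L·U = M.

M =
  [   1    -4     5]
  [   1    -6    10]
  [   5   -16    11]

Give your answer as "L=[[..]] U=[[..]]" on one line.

  row1 -= 1·row0 → [0,-2,5]
  row2 -= 5·row0 → [0,4,-14]
  row2 -= -2·row1 → [0,0,-4]

L=[[1,0,0],[1,1,0],[5,-2,1]] U=[[1,-4,5],[0,-2,5],[0,0,-4]]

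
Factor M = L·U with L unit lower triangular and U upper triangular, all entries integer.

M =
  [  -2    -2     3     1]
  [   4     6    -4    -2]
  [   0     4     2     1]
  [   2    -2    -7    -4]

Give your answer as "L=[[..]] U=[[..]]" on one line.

  row1 -= -2·row0 → [0,2,2,0]
  row2 -= 0·row0 → [0,4,2,1]
  row3 -= -1·row0 → [0,-4,-4,-3]
  row2 -= 2·row1 → [0,0,-2,1]
  row3 -= -2·row1 → [0,0,0,-3]
  row3 -= 0·row2 → [0,0,0,-3]

L=[[1,0,0,0],[-2,1,0,0],[0,2,1,0],[-1,-2,0,1]] U=[[-2,-2,3,1],[0,2,2,0],[0,0,-2,1],[0,0,0,-3]]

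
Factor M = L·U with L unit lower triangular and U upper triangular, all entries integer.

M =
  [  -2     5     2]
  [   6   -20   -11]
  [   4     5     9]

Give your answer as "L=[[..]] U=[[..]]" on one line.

  r1 -= -3·r0 → [0,-5,-5]
  r2 -= -2·r0 → [0,15,13]
  r2 -= -3·r1 → [0,0,-2]

L=[[1,0,0],[-3,1,0],[-2,-3,1]] U=[[-2,5,2],[0,-5,-5],[0,0,-2]]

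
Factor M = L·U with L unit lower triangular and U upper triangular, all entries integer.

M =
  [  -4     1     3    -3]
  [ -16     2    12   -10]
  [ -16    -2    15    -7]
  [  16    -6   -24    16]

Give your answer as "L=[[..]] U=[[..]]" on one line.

  R1 -= 4·R0 → [0,-2,0,2]
  R2 -= 4·R0 → [0,-6,3,5]
  R3 -= -4·R0 → [0,-2,-12,4]
  R2 -= 3·R1 → [0,0,3,-1]
  R3 -= 1·R1 → [0,0,-12,2]
  R3 -= -4·R2 → [0,0,0,-2]

L=[[1,0,0,0],[4,1,0,0],[4,3,1,0],[-4,1,-4,1]] U=[[-4,1,3,-3],[0,-2,0,2],[0,0,3,-1],[0,0,0,-2]]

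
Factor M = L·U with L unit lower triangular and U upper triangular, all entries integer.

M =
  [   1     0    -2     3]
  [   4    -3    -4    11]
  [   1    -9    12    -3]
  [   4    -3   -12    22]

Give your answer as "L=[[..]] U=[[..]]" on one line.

  R1 -= 4·R0 → [0,-3,4,-1]
  R2 -= 1·R0 → [0,-9,14,-6]
  R3 -= 4·R0 → [0,-3,-4,10]
  R2 -= 3·R1 → [0,0,2,-3]
  R3 -= 1·R1 → [0,0,-8,11]
  R3 -= -4·R2 → [0,0,0,-1]

L=[[1,0,0,0],[4,1,0,0],[1,3,1,0],[4,1,-4,1]] U=[[1,0,-2,3],[0,-3,4,-1],[0,0,2,-3],[0,0,0,-1]]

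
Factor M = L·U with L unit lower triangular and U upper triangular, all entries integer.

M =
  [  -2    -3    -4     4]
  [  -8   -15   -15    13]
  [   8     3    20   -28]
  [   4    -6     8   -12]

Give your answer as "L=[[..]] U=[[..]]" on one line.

  row1 -= 4·row0 → [0,-3,1,-3]
  row2 -= -4·row0 → [0,-9,4,-12]
  row3 -= -2·row0 → [0,-12,0,-4]
  row2 -= 3·row1 → [0,0,1,-3]
  row3 -= 4·row1 → [0,0,-4,8]
  row3 -= -4·row2 → [0,0,0,-4]

L=[[1,0,0,0],[4,1,0,0],[-4,3,1,0],[-2,4,-4,1]] U=[[-2,-3,-4,4],[0,-3,1,-3],[0,0,1,-3],[0,0,0,-4]]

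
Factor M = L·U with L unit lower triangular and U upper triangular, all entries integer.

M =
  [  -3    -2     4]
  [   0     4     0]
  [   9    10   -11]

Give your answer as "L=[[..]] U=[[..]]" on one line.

  R1 -= 0·R0 → [0,4,0]
  R2 -= -3·R0 → [0,4,1]
  R2 -= 1·R1 → [0,0,1]

L=[[1,0,0],[0,1,0],[-3,1,1]] U=[[-3,-2,4],[0,4,0],[0,0,1]]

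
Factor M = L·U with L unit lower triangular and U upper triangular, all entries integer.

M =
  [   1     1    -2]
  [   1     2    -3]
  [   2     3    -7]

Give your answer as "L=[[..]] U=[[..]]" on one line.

L=[[1,0,0],[1,1,0],[2,1,1]] U=[[1,1,-2],[0,1,-1],[0,0,-2]]

  row1 -= 1·row0 → [0,1,-1]
  row2 -= 2·row0 → [0,1,-3]
  row2 -= 1·row1 → [0,0,-2]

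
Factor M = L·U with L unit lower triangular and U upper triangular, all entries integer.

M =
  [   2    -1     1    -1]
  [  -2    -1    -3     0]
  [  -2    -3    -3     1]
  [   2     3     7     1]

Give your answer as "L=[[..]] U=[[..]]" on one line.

  R1 -= -1·R0 → [0,-2,-2,-1]
  R2 -= -1·R0 → [0,-4,-2,0]
  R3 -= 1·R0 → [0,4,6,2]
  R2 -= 2·R1 → [0,0,2,2]
  R3 -= -2·R1 → [0,0,2,0]
  R3 -= 1·R2 → [0,0,0,-2]

L=[[1,0,0,0],[-1,1,0,0],[-1,2,1,0],[1,-2,1,1]] U=[[2,-1,1,-1],[0,-2,-2,-1],[0,0,2,2],[0,0,0,-2]]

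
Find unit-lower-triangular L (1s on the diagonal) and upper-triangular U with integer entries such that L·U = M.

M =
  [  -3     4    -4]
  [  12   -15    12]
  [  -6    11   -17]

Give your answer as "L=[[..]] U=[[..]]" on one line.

L=[[1,0,0],[-4,1,0],[2,3,1]] U=[[-3,4,-4],[0,1,-4],[0,0,3]]

  R1 -= -4·R0 → [0,1,-4]
  R2 -= 2·R0 → [0,3,-9]
  R2 -= 3·R1 → [0,0,3]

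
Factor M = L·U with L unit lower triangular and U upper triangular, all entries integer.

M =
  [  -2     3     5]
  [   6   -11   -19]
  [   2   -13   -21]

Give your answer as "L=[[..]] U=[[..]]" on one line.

  R1 -= -3·R0 → [0,-2,-4]
  R2 -= -1·R0 → [0,-10,-16]
  R2 -= 5·R1 → [0,0,4]

L=[[1,0,0],[-3,1,0],[-1,5,1]] U=[[-2,3,5],[0,-2,-4],[0,0,4]]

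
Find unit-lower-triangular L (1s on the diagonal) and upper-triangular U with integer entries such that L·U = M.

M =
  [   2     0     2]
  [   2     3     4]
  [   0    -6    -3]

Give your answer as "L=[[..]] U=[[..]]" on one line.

L=[[1,0,0],[1,1,0],[0,-2,1]] U=[[2,0,2],[0,3,2],[0,0,1]]

  row1 -= 1·row0 → [0,3,2]
  row2 -= 0·row0 → [0,-6,-3]
  row2 -= -2·row1 → [0,0,1]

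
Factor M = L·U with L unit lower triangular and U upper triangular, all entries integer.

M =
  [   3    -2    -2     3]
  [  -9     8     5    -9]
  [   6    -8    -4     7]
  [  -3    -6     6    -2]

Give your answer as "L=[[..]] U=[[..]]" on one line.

L=[[1,0,0,0],[-3,1,0,0],[2,-2,1,0],[-1,-4,0,1]] U=[[3,-2,-2,3],[0,2,-1,0],[0,0,-2,1],[0,0,0,1]]

  row1 -= -3·row0 → [0,2,-1,0]
  row2 -= 2·row0 → [0,-4,0,1]
  row3 -= -1·row0 → [0,-8,4,1]
  row2 -= -2·row1 → [0,0,-2,1]
  row3 -= -4·row1 → [0,0,0,1]
  row3 -= 0·row2 → [0,0,0,1]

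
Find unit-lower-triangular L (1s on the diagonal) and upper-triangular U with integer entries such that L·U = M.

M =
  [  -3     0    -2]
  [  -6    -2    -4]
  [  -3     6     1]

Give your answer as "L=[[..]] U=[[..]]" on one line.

  r1 -= 2·r0 → [0,-2,0]
  r2 -= 1·r0 → [0,6,3]
  r2 -= -3·r1 → [0,0,3]

L=[[1,0,0],[2,1,0],[1,-3,1]] U=[[-3,0,-2],[0,-2,0],[0,0,3]]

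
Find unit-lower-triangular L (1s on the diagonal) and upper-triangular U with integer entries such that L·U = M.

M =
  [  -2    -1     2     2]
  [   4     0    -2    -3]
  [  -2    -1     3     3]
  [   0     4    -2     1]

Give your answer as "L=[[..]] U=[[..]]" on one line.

L=[[1,0,0,0],[-2,1,0,0],[1,0,1,0],[0,-2,2,1]] U=[[-2,-1,2,2],[0,-2,2,1],[0,0,1,1],[0,0,0,1]]

  R1 -= -2·R0 → [0,-2,2,1]
  R2 -= 1·R0 → [0,0,1,1]
  R3 -= 0·R0 → [0,4,-2,1]
  R2 -= 0·R1 → [0,0,1,1]
  R3 -= -2·R1 → [0,0,2,3]
  R3 -= 2·R2 → [0,0,0,1]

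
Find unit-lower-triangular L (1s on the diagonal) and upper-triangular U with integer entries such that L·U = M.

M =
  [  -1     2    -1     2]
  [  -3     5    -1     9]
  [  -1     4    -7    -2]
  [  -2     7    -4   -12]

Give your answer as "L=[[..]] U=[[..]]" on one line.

L=[[1,0,0,0],[3,1,0,0],[1,-2,1,0],[2,-3,-2,1]] U=[[-1,2,-1,2],[0,-1,2,3],[0,0,-2,2],[0,0,0,-3]]

  r1 -= 3·r0 → [0,-1,2,3]
  r2 -= 1·r0 → [0,2,-6,-4]
  r3 -= 2·r0 → [0,3,-2,-16]
  r2 -= -2·r1 → [0,0,-2,2]
  r3 -= -3·r1 → [0,0,4,-7]
  r3 -= -2·r2 → [0,0,0,-3]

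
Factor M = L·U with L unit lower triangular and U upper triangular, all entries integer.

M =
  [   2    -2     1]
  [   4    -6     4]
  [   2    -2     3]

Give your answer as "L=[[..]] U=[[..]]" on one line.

  r1 -= 2·r0 → [0,-2,2]
  r2 -= 1·r0 → [0,0,2]
  r2 -= 0·r1 → [0,0,2]

L=[[1,0,0],[2,1,0],[1,0,1]] U=[[2,-2,1],[0,-2,2],[0,0,2]]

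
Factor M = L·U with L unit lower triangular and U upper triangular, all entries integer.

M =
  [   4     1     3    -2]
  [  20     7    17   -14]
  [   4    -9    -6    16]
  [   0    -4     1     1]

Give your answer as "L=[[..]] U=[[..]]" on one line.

L=[[1,0,0,0],[5,1,0,0],[1,-5,1,0],[0,-2,5,1]] U=[[4,1,3,-2],[0,2,2,-4],[0,0,1,-2],[0,0,0,3]]

  R1 -= 5·R0 → [0,2,2,-4]
  R2 -= 1·R0 → [0,-10,-9,18]
  R3 -= 0·R0 → [0,-4,1,1]
  R2 -= -5·R1 → [0,0,1,-2]
  R3 -= -2·R1 → [0,0,5,-7]
  R3 -= 5·R2 → [0,0,0,3]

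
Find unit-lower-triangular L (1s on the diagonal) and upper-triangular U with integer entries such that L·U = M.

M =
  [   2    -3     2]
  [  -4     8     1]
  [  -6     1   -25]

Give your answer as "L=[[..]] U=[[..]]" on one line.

  row1 -= -2·row0 → [0,2,5]
  row2 -= -3·row0 → [0,-8,-19]
  row2 -= -4·row1 → [0,0,1]

L=[[1,0,0],[-2,1,0],[-3,-4,1]] U=[[2,-3,2],[0,2,5],[0,0,1]]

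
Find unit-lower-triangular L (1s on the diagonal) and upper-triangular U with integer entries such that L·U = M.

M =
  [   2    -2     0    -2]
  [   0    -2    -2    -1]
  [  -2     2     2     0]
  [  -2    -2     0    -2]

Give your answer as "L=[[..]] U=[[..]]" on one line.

L=[[1,0,0,0],[0,1,0,0],[-1,0,1,0],[-1,2,2,1]] U=[[2,-2,0,-2],[0,-2,-2,-1],[0,0,2,-2],[0,0,0,2]]

  r1 -= 0·r0 → [0,-2,-2,-1]
  r2 -= -1·r0 → [0,0,2,-2]
  r3 -= -1·r0 → [0,-4,0,-4]
  r2 -= 0·r1 → [0,0,2,-2]
  r3 -= 2·r1 → [0,0,4,-2]
  r3 -= 2·r2 → [0,0,0,2]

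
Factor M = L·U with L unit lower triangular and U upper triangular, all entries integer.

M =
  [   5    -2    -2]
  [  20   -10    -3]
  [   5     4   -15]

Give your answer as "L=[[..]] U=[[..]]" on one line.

  r1 -= 4·r0 → [0,-2,5]
  r2 -= 1·r0 → [0,6,-13]
  r2 -= -3·r1 → [0,0,2]

L=[[1,0,0],[4,1,0],[1,-3,1]] U=[[5,-2,-2],[0,-2,5],[0,0,2]]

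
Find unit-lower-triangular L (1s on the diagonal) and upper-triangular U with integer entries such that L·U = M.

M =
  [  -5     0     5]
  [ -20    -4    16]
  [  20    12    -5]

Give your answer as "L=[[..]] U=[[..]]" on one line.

L=[[1,0,0],[4,1,0],[-4,-3,1]] U=[[-5,0,5],[0,-4,-4],[0,0,3]]

  R1 -= 4·R0 → [0,-4,-4]
  R2 -= -4·R0 → [0,12,15]
  R2 -= -3·R1 → [0,0,3]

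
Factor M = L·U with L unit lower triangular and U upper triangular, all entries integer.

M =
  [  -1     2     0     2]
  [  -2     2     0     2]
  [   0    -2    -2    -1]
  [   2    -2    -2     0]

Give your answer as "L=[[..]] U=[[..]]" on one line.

L=[[1,0,0,0],[2,1,0,0],[0,1,1,0],[-2,-1,1,1]] U=[[-1,2,0,2],[0,-2,0,-2],[0,0,-2,1],[0,0,0,1]]

  R1 -= 2·R0 → [0,-2,0,-2]
  R2 -= 0·R0 → [0,-2,-2,-1]
  R3 -= -2·R0 → [0,2,-2,4]
  R2 -= 1·R1 → [0,0,-2,1]
  R3 -= -1·R1 → [0,0,-2,2]
  R3 -= 1·R2 → [0,0,0,1]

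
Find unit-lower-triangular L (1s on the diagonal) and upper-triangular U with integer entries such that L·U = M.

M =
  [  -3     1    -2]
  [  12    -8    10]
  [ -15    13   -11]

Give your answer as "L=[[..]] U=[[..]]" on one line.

  R1 -= -4·R0 → [0,-4,2]
  R2 -= 5·R0 → [0,8,-1]
  R2 -= -2·R1 → [0,0,3]

L=[[1,0,0],[-4,1,0],[5,-2,1]] U=[[-3,1,-2],[0,-4,2],[0,0,3]]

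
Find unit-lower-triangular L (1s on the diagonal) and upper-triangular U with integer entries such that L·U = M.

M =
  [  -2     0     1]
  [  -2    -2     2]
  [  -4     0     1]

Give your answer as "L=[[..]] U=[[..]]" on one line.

L=[[1,0,0],[1,1,0],[2,0,1]] U=[[-2,0,1],[0,-2,1],[0,0,-1]]

  row1 -= 1·row0 → [0,-2,1]
  row2 -= 2·row0 → [0,0,-1]
  row2 -= 0·row1 → [0,0,-1]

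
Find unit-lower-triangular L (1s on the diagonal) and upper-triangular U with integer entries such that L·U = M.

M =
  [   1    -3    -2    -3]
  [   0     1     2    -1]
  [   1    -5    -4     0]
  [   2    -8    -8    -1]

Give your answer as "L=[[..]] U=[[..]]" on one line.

  row1 -= 0·row0 → [0,1,2,-1]
  row2 -= 1·row0 → [0,-2,-2,3]
  row3 -= 2·row0 → [0,-2,-4,5]
  row2 -= -2·row1 → [0,0,2,1]
  row3 -= -2·row1 → [0,0,0,3]
  row3 -= 0·row2 → [0,0,0,3]

L=[[1,0,0,0],[0,1,0,0],[1,-2,1,0],[2,-2,0,1]] U=[[1,-3,-2,-3],[0,1,2,-1],[0,0,2,1],[0,0,0,3]]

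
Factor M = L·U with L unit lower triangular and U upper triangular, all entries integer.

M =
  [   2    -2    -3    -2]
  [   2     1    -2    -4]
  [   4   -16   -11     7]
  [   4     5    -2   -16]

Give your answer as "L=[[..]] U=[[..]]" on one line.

  r1 -= 1·r0 → [0,3,1,-2]
  r2 -= 2·r0 → [0,-12,-5,11]
  r3 -= 2·r0 → [0,9,4,-12]
  r2 -= -4·r1 → [0,0,-1,3]
  r3 -= 3·r1 → [0,0,1,-6]
  r3 -= -1·r2 → [0,0,0,-3]

L=[[1,0,0,0],[1,1,0,0],[2,-4,1,0],[2,3,-1,1]] U=[[2,-2,-3,-2],[0,3,1,-2],[0,0,-1,3],[0,0,0,-3]]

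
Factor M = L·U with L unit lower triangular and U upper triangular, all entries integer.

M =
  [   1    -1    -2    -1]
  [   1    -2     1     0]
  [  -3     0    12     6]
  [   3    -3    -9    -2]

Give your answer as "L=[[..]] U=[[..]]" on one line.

L=[[1,0,0,0],[1,1,0,0],[-3,3,1,0],[3,0,1,1]] U=[[1,-1,-2,-1],[0,-1,3,1],[0,0,-3,0],[0,0,0,1]]

  R1 -= 1·R0 → [0,-1,3,1]
  R2 -= -3·R0 → [0,-3,6,3]
  R3 -= 3·R0 → [0,0,-3,1]
  R2 -= 3·R1 → [0,0,-3,0]
  R3 -= 0·R1 → [0,0,-3,1]
  R3 -= 1·R2 → [0,0,0,1]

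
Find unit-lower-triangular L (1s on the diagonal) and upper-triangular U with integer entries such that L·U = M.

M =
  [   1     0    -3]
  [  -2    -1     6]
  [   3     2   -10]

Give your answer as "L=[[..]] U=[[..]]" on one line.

L=[[1,0,0],[-2,1,0],[3,-2,1]] U=[[1,0,-3],[0,-1,0],[0,0,-1]]

  r1 -= -2·r0 → [0,-1,0]
  r2 -= 3·r0 → [0,2,-1]
  r2 -= -2·r1 → [0,0,-1]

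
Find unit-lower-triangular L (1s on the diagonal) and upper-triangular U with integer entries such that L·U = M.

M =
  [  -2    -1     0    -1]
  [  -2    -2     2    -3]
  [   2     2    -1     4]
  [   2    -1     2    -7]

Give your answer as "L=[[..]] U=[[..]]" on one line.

L=[[1,0,0,0],[1,1,0,0],[-1,-1,1,0],[-1,2,-2,1]] U=[[-2,-1,0,-1],[0,-1,2,-2],[0,0,1,1],[0,0,0,-2]]

  R1 -= 1·R0 → [0,-1,2,-2]
  R2 -= -1·R0 → [0,1,-1,3]
  R3 -= -1·R0 → [0,-2,2,-8]
  R2 -= -1·R1 → [0,0,1,1]
  R3 -= 2·R1 → [0,0,-2,-4]
  R3 -= -2·R2 → [0,0,0,-2]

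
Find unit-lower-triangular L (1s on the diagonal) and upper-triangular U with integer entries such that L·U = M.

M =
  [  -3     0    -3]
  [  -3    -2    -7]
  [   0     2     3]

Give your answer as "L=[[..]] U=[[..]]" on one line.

L=[[1,0,0],[1,1,0],[0,-1,1]] U=[[-3,0,-3],[0,-2,-4],[0,0,-1]]

  r1 -= 1·r0 → [0,-2,-4]
  r2 -= 0·r0 → [0,2,3]
  r2 -= -1·r1 → [0,0,-1]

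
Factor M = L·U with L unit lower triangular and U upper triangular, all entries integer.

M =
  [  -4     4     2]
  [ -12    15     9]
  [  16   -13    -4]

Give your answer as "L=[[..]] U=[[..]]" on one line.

L=[[1,0,0],[3,1,0],[-4,1,1]] U=[[-4,4,2],[0,3,3],[0,0,1]]

  row1 -= 3·row0 → [0,3,3]
  row2 -= -4·row0 → [0,3,4]
  row2 -= 1·row1 → [0,0,1]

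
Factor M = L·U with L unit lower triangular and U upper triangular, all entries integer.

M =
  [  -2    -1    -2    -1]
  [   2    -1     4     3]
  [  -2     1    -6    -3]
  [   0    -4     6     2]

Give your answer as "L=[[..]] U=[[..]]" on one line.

L=[[1,0,0,0],[-1,1,0,0],[1,-1,1,0],[0,2,-1,1]] U=[[-2,-1,-2,-1],[0,-2,2,2],[0,0,-2,0],[0,0,0,-2]]

  r1 -= -1·r0 → [0,-2,2,2]
  r2 -= 1·r0 → [0,2,-4,-2]
  r3 -= 0·r0 → [0,-4,6,2]
  r2 -= -1·r1 → [0,0,-2,0]
  r3 -= 2·r1 → [0,0,2,-2]
  r3 -= -1·r2 → [0,0,0,-2]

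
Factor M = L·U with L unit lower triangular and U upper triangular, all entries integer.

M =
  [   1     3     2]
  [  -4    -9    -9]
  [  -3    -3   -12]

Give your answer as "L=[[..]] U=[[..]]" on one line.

L=[[1,0,0],[-4,1,0],[-3,2,1]] U=[[1,3,2],[0,3,-1],[0,0,-4]]

  R1 -= -4·R0 → [0,3,-1]
  R2 -= -3·R0 → [0,6,-6]
  R2 -= 2·R1 → [0,0,-4]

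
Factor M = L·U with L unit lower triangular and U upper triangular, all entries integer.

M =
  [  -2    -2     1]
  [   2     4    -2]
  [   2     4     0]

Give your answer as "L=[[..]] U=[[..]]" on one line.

L=[[1,0,0],[-1,1,0],[-1,1,1]] U=[[-2,-2,1],[0,2,-1],[0,0,2]]

  row1 -= -1·row0 → [0,2,-1]
  row2 -= -1·row0 → [0,2,1]
  row2 -= 1·row1 → [0,0,2]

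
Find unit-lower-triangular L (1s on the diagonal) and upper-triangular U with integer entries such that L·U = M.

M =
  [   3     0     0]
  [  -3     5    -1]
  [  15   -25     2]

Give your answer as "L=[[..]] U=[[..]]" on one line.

  row1 -= -1·row0 → [0,5,-1]
  row2 -= 5·row0 → [0,-25,2]
  row2 -= -5·row1 → [0,0,-3]

L=[[1,0,0],[-1,1,0],[5,-5,1]] U=[[3,0,0],[0,5,-1],[0,0,-3]]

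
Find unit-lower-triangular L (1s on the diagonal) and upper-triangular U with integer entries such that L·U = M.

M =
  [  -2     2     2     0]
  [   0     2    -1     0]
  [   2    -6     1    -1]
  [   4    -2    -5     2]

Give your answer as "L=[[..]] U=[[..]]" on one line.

  row1 -= 0·row0 → [0,2,-1,0]
  row2 -= -1·row0 → [0,-4,3,-1]
  row3 -= -2·row0 → [0,2,-1,2]
  row2 -= -2·row1 → [0,0,1,-1]
  row3 -= 1·row1 → [0,0,0,2]
  row3 -= 0·row2 → [0,0,0,2]

L=[[1,0,0,0],[0,1,0,0],[-1,-2,1,0],[-2,1,0,1]] U=[[-2,2,2,0],[0,2,-1,0],[0,0,1,-1],[0,0,0,2]]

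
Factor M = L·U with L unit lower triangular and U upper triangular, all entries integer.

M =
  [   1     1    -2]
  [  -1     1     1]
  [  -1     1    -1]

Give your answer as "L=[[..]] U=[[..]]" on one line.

  R1 -= -1·R0 → [0,2,-1]
  R2 -= -1·R0 → [0,2,-3]
  R2 -= 1·R1 → [0,0,-2]

L=[[1,0,0],[-1,1,0],[-1,1,1]] U=[[1,1,-2],[0,2,-1],[0,0,-2]]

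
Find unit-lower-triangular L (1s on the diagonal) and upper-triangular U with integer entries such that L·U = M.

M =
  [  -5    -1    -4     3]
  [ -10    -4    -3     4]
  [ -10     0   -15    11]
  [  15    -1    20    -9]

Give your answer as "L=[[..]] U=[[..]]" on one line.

  R1 -= 2·R0 → [0,-2,5,-2]
  R2 -= 2·R0 → [0,2,-7,5]
  R3 -= -3·R0 → [0,-4,8,0]
  R2 -= -1·R1 → [0,0,-2,3]
  R3 -= 2·R1 → [0,0,-2,4]
  R3 -= 1·R2 → [0,0,0,1]

L=[[1,0,0,0],[2,1,0,0],[2,-1,1,0],[-3,2,1,1]] U=[[-5,-1,-4,3],[0,-2,5,-2],[0,0,-2,3],[0,0,0,1]]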